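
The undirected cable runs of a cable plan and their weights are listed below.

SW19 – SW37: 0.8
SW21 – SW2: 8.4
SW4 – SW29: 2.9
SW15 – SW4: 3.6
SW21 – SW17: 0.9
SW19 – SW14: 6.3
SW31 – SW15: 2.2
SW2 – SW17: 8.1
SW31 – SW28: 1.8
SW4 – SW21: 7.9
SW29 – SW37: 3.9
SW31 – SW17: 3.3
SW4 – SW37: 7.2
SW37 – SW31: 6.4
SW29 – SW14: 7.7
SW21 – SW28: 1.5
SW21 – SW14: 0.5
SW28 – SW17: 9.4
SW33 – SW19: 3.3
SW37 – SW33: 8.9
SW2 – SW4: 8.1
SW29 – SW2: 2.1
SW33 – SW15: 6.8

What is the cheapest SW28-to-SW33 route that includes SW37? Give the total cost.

Best SW28 to SW37: SW28–SW31–SW37 costing 8.2
Best SW37 to SW33: SW37–SW19–SW33 costing 4.1
Total via SW37: 8.2 + 4.1 = 12.3.

12.3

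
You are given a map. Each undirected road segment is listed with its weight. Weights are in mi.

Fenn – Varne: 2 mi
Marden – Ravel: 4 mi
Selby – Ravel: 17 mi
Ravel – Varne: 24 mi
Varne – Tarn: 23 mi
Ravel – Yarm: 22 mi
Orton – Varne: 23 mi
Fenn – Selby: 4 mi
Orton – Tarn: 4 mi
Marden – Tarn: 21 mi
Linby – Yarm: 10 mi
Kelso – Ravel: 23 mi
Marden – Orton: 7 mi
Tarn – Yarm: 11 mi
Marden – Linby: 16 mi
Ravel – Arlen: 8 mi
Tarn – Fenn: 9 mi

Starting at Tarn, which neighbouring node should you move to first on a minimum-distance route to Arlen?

Compare a few routes:
Tarn–Marden–Ravel–Arlen: 21+4+8 = 33
Tarn–Orton–Marden–Ravel–Arlen: 4+7+4+8 = 23
The minimum is 23 mi via Tarn–Orton–Marden–Ravel–Arlen.
So from Tarn the first move is to Orton.

Orton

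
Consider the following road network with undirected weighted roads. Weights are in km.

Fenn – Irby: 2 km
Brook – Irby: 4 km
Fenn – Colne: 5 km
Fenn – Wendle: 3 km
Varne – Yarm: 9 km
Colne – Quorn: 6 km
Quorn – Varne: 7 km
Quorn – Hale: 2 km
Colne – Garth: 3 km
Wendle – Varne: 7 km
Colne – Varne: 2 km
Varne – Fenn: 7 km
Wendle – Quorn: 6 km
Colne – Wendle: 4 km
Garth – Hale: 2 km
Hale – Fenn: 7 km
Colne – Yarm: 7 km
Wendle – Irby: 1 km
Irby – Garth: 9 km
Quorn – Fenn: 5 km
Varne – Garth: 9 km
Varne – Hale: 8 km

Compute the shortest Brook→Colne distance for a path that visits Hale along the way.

18 km

Best Brook to Hale: Brook → Irby → Fenn → Hale costing 13
Shortest Hale→Colne: Hale → Garth → Colne = 5
Total via Hale: 13 + 5 = 18 km.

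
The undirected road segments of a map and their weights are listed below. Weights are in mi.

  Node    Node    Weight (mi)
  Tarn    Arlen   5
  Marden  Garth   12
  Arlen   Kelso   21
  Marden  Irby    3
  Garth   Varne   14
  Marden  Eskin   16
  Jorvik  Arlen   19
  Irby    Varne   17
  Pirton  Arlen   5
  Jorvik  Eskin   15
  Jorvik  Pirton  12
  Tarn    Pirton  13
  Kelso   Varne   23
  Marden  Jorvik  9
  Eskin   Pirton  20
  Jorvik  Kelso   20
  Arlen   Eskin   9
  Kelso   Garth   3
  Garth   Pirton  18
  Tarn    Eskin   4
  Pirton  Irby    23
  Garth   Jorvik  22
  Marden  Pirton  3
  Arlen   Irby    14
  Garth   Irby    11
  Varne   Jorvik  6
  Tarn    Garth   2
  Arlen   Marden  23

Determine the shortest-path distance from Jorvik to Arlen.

17 mi

Settle nodes by increasing distance from Jorvik:
Jorvik: 0
Varne: 6  (via Jorvik)
Marden: 9  (via Jorvik)
Irby: 12  (via Marden)
Pirton: 12  (via Jorvik)
Eskin: 15  (via Jorvik)
Arlen: 17  (via Pirton)
Shortest route: Jorvik → Pirton → Arlen = 17 mi.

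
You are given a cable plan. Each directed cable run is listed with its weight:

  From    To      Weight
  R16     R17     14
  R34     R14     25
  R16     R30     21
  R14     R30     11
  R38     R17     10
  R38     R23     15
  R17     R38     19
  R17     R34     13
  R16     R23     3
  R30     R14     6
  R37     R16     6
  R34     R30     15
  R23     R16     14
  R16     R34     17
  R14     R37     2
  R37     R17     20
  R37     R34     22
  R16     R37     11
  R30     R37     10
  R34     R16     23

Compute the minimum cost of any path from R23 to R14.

Running Dijkstra from R23:
R23: 0
R16: 14  (via R23)
R37: 25  (via R16)
R17: 28  (via R16)
R34: 31  (via R16)
R30: 35  (via R16)
R14: 41  (via R30)
Shortest route: R23–R16–R30–R14 = 41.

41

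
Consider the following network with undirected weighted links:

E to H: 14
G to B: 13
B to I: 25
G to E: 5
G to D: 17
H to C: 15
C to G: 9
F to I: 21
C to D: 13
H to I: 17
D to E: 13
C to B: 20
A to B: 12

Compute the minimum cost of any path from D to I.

Shortest distances from D:
D: 0
C: 13  (via D)
E: 13  (via D)
G: 17  (via D)
H: 27  (via E)
B: 30  (via G)
A: 42  (via B)
I: 44  (via H)
Shortest route: D–E–H–I = 44.

44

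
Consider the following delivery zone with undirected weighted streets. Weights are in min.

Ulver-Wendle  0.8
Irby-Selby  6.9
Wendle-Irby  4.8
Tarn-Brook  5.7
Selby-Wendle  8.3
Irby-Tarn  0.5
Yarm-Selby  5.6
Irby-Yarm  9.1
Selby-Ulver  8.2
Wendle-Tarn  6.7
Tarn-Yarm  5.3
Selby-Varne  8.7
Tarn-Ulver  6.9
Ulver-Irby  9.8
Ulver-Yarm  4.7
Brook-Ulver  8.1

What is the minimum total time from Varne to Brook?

Shortest distances from Varne:
Varne: 0
Selby: 8.7  (via Varne)
Yarm: 14.3  (via Selby)
Irby: 15.6  (via Selby)
Tarn: 16.1  (via Irby)
Ulver: 16.9  (via Selby)
Wendle: 17  (via Selby)
Brook: 21.8  (via Tarn)
Shortest route: Varne → Selby → Irby → Tarn → Brook = 21.8 min.

21.8 min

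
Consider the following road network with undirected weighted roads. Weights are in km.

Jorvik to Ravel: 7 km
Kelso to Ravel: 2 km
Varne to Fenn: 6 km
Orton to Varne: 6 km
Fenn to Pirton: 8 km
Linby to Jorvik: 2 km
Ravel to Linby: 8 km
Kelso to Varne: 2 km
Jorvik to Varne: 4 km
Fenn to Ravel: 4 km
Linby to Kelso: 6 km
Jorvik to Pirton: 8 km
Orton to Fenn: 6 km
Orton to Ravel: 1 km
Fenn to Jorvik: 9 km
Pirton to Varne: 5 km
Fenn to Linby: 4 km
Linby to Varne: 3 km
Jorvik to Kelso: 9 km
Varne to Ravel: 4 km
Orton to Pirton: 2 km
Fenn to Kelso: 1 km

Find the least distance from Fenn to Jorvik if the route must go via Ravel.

Best Fenn to Ravel: Fenn → Kelso → Ravel costing 3
Shortest Ravel→Jorvik: Ravel → Jorvik = 7
Total via Ravel: 3 + 7 = 10 km.

10 km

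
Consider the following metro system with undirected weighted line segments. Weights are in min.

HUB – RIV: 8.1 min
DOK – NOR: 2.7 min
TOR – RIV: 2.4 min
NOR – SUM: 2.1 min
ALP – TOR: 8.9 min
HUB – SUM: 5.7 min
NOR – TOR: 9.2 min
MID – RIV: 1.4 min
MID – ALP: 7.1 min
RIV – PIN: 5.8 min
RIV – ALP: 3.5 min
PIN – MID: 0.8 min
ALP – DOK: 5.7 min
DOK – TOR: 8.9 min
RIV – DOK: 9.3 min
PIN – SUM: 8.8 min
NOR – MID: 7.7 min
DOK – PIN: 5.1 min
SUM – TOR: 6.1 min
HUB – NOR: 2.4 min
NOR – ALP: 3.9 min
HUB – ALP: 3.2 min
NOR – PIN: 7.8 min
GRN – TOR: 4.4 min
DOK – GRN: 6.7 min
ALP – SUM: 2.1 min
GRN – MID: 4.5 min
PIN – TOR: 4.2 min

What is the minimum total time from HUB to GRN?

Running Dijkstra from HUB:
HUB: 0
NOR: 2.4  (via HUB)
ALP: 3.2  (via HUB)
SUM: 4.5  (via NOR)
DOK: 5.1  (via NOR)
RIV: 6.7  (via ALP)
MID: 8.1  (via RIV)
PIN: 8.9  (via MID)
TOR: 9.1  (via RIV)
GRN: 11.8  (via DOK)
Shortest route: HUB–NOR–DOK–GRN = 11.8 min.

11.8 min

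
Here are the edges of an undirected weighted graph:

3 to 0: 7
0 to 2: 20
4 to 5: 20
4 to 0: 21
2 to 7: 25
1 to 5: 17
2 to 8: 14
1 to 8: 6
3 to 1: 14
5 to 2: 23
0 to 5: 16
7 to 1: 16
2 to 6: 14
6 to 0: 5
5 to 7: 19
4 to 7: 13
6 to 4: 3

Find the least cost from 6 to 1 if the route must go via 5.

38

Best 6 to 5: 6–0–5 costing 21
Best 5 to 1: 5–1 costing 17
Total via 5: 21 + 17 = 38.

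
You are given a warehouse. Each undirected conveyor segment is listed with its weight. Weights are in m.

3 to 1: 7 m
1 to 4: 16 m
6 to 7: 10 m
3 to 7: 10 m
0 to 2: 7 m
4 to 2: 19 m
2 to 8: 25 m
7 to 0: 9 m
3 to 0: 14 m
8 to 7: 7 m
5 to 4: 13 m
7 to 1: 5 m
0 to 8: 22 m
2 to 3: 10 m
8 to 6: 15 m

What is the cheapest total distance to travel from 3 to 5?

Enumerating some paths:
3–7–1–4–5: 10+5+16+13 = 44
3–0–2–4–5: 14+7+19+13 = 53
3–2–4–5: 10+19+13 = 42
3–1–4–5: 7+16+13 = 36
The minimum is 36 m via 3–1–4–5.

36 m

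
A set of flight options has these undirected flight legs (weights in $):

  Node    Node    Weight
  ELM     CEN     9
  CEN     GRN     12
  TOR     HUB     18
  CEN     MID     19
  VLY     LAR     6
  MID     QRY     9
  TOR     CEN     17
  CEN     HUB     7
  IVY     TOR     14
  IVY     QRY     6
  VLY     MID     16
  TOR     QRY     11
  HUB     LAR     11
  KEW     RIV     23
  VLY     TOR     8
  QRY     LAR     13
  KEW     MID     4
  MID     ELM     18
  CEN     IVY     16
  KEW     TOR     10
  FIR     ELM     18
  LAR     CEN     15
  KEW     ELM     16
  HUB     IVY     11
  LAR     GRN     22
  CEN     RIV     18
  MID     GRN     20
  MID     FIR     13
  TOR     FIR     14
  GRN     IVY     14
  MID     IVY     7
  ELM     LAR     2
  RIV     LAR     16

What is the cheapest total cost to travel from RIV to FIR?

$36

Candidate routes:
RIV - KEW - MID - FIR: 23+4+13 = 40
RIV - LAR - VLY - TOR - FIR: 16+6+8+14 = 44
RIV - LAR - ELM - FIR: 16+2+18 = 36
Cheapest is RIV - LAR - ELM - FIR at $36.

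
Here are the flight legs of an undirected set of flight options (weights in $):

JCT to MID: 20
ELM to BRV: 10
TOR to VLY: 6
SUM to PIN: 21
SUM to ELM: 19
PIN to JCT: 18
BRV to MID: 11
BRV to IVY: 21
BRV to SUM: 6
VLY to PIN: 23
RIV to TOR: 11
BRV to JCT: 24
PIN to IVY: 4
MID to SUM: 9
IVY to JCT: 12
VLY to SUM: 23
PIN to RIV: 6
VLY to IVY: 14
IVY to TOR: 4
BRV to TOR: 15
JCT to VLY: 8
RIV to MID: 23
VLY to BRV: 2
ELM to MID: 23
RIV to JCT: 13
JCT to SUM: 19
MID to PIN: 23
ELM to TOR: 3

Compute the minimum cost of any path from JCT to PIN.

Running Dijkstra from JCT:
JCT: 0
VLY: 8  (via JCT)
BRV: 10  (via VLY)
IVY: 12  (via JCT)
RIV: 13  (via JCT)
TOR: 14  (via VLY)
PIN: 16  (via IVY)
Shortest route: JCT → IVY → PIN = $16.

$16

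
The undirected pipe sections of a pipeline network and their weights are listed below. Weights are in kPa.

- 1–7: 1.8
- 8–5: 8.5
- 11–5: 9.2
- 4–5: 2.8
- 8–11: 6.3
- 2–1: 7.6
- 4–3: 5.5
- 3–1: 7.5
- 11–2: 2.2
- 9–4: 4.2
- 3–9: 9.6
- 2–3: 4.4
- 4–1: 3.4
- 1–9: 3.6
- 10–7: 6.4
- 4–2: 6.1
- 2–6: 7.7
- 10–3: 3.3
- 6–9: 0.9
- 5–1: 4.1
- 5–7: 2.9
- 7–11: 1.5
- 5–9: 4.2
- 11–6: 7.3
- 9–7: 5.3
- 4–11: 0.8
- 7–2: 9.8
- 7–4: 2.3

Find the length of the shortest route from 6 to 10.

12.6 kPa

Compare a few routes:
6–9–1–7–10: 0.9+3.6+1.8+6.4 = 12.7
6–9–7–10: 0.9+5.3+6.4 = 12.6
The minimum is 12.6 kPa via 6–9–7–10.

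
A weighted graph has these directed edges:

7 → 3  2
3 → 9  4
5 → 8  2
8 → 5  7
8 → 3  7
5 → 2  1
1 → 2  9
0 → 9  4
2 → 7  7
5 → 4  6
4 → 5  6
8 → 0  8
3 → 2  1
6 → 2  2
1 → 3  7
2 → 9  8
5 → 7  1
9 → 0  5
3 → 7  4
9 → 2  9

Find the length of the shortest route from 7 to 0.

11

Compare a few routes:
7 - 3 - 2 - 9 - 0: 2+1+8+5 = 16
7 - 3 - 9 - 0: 2+4+5 = 11
The minimum is 11 via 7 - 3 - 9 - 0.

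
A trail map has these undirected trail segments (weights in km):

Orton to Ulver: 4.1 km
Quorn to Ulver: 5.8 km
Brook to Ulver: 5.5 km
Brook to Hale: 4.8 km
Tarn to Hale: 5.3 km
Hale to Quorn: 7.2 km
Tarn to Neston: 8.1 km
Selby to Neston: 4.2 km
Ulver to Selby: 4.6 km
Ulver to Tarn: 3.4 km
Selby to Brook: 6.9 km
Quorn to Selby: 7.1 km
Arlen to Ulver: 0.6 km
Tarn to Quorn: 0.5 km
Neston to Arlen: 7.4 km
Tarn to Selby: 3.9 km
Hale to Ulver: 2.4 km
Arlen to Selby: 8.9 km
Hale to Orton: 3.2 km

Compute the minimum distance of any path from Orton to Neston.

12.1 km

Compare a few routes:
Orton → Ulver → Arlen → Neston: 4.1+0.6+7.4 = 12.1
Orton → Ulver → Selby → Neston: 4.1+4.6+4.2 = 12.9
Orton → Hale → Ulver → Selby → Neston: 3.2+2.4+4.6+4.2 = 14.4
Orton → Hale → Ulver → Arlen → Neston: 3.2+2.4+0.6+7.4 = 13.6
Cheapest is Orton → Ulver → Arlen → Neston at 12.1 km.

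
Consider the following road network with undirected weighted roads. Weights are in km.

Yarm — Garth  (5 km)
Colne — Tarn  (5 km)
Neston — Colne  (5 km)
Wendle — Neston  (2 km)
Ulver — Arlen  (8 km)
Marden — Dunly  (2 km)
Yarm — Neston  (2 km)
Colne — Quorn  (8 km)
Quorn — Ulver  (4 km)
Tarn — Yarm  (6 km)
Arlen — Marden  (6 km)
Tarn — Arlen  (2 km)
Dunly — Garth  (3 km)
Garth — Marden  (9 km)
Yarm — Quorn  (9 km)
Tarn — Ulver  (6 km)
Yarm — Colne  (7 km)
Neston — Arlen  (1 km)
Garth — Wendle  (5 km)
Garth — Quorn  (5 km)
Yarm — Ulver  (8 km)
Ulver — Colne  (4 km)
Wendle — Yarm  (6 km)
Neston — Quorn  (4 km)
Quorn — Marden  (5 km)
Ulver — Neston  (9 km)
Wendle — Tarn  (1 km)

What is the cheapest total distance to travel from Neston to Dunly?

9 km

Candidate routes:
Neston → Arlen → Marden → Dunly: 1+6+2 = 9
Neston → Wendle → Garth → Dunly: 2+5+3 = 10
The minimum is 9 km via Neston → Arlen → Marden → Dunly.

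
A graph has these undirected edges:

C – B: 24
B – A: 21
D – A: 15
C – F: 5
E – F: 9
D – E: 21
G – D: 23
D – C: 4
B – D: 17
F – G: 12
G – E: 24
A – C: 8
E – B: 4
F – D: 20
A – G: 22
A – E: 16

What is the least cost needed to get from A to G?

22

Candidate routes:
A - G: 22 = 22
A - C - F - G: 8+5+12 = 25
The minimum is 22 via A - G.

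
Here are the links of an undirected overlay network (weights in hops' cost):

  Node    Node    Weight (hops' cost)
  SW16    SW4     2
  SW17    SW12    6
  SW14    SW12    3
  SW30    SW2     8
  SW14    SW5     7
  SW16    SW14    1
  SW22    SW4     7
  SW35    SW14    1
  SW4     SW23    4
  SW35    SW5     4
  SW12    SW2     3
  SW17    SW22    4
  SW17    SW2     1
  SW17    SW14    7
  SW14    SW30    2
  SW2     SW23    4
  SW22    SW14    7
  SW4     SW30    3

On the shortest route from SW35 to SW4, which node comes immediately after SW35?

SW14

Candidate routes:
SW35–SW14–SW30–SW4: 1+2+3 = 6
SW35–SW14–SW16–SW4: 1+1+2 = 4
The minimum is 4 hops' cost via SW35–SW14–SW16–SW4.
So from SW35 the first move is to SW14.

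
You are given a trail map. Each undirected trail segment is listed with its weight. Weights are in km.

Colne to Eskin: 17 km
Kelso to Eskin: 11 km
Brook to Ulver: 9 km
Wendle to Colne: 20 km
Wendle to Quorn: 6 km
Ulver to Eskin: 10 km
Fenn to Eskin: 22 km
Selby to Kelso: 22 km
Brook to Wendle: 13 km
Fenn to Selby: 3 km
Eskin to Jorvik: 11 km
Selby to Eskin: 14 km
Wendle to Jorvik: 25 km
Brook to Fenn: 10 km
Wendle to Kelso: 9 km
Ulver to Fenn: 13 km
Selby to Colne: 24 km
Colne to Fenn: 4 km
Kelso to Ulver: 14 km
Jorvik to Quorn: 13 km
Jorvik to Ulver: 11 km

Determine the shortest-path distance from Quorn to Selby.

32 km

Settle nodes by increasing distance from Quorn:
Quorn: 0
Wendle: 6  (via Quorn)
Jorvik: 13  (via Quorn)
Kelso: 15  (via Wendle)
Brook: 19  (via Wendle)
Ulver: 24  (via Jorvik)
Eskin: 24  (via Jorvik)
Colne: 26  (via Wendle)
Fenn: 29  (via Brook)
Selby: 32  (via Fenn)
Shortest route: Quorn–Wendle–Brook–Fenn–Selby = 32 km.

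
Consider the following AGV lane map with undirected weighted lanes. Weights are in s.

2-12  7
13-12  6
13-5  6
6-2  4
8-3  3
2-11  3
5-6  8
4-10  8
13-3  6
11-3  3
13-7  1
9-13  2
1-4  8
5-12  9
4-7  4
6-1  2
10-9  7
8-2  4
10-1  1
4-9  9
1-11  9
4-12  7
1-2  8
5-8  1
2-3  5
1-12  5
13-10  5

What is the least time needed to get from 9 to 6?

10 s

Settle nodes by increasing distance from 9:
9: 0
13: 2  (via 9)
7: 3  (via 13)
4: 7  (via 7)
10: 7  (via 9)
1: 8  (via 10)
3: 8  (via 13)
5: 8  (via 13)
12: 8  (via 13)
8: 9  (via 5)
6: 10  (via 1)
Shortest route: 9–10–1–6 = 10 s.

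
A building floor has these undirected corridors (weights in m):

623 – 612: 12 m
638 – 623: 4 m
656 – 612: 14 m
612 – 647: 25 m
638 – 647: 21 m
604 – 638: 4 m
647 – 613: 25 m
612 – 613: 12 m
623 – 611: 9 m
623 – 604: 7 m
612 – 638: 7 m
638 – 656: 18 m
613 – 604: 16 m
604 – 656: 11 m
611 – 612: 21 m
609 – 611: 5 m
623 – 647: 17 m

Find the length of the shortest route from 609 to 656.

Enumerating some paths:
609 → 611 → 623 → 604 → 656: 5+9+7+11 = 32
609 → 611 → 623 → 638 → 604 → 656: 5+9+4+4+11 = 33
Cheapest is 609 → 611 → 623 → 604 → 656 at 32 m.

32 m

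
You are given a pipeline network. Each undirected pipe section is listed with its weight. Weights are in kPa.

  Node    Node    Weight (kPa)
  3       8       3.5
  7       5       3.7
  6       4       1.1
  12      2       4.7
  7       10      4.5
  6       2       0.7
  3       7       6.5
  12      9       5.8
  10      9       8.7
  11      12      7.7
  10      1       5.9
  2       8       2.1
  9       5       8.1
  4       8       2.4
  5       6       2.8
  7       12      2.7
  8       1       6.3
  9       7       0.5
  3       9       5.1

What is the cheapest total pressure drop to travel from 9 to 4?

8.1 kPa

Settle nodes by increasing distance from 9:
9: 0
7: 0.5  (via 9)
12: 3.2  (via 7)
5: 4.2  (via 7)
10: 5  (via 7)
3: 5.1  (via 9)
6: 7  (via 5)
2: 7.7  (via 6)
4: 8.1  (via 6)
Shortest route: 9 → 7 → 5 → 6 → 4 = 8.1 kPa.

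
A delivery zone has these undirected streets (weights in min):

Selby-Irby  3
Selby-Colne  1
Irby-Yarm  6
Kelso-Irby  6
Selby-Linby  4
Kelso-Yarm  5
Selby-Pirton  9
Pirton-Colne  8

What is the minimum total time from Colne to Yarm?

10 min

Compare a few routes:
Colne - Selby - Irby - Kelso - Yarm: 1+3+6+5 = 15
Colne - Selby - Irby - Yarm: 1+3+6 = 10
Cheapest is Colne - Selby - Irby - Yarm at 10 min.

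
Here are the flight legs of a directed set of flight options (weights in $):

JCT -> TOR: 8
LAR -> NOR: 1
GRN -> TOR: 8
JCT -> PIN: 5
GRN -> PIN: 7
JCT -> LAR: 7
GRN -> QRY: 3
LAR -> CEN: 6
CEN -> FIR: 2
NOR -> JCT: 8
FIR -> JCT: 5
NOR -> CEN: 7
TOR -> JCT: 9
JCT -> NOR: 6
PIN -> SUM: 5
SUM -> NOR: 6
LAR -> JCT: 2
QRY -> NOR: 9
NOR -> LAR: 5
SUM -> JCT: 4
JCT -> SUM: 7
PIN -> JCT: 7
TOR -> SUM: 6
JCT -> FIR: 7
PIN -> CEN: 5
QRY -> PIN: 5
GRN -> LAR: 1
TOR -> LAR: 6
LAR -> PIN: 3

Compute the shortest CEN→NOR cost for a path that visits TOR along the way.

$22

Best CEN to TOR: CEN → FIR → JCT → TOR costing 15
Shortest TOR→NOR: TOR → LAR → NOR = 7
Total via TOR: 15 + 7 = $22.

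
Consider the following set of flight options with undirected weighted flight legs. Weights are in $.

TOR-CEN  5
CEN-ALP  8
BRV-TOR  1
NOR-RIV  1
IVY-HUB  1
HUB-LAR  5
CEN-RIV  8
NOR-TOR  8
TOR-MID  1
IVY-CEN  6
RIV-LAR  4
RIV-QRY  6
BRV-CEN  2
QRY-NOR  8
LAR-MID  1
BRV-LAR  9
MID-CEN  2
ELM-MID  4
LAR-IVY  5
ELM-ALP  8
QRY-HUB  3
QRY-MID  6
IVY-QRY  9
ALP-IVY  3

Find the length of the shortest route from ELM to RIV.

Running Dijkstra from ELM:
ELM: 0
MID: 4  (via ELM)
TOR: 5  (via MID)
LAR: 5  (via MID)
BRV: 6  (via TOR)
CEN: 6  (via MID)
ALP: 8  (via ELM)
RIV: 9  (via LAR)
Shortest route: ELM–MID–LAR–RIV = $9.

$9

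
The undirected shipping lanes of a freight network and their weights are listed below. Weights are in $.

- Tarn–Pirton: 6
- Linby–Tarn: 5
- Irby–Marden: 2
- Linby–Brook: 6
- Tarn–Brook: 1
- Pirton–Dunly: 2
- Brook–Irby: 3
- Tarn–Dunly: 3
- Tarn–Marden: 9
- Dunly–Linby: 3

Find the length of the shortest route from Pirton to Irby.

$9

Enumerating some paths:
Pirton - Dunly - Linby - Tarn - Brook - Irby: 2+3+5+1+3 = 14
Pirton - Dunly - Tarn - Brook - Irby: 2+3+1+3 = 9
Pirton - Dunly - Linby - Brook - Irby: 2+3+6+3 = 14
Pirton - Tarn - Brook - Irby: 6+1+3 = 10
Cheapest is Pirton - Dunly - Tarn - Brook - Irby at $9.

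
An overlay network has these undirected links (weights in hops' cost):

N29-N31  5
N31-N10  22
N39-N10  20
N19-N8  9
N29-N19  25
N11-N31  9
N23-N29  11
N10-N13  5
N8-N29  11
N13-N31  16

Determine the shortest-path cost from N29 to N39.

46 hops' cost

Candidate routes:
N29 → N31 → N13 → N10 → N39: 5+16+5+20 = 46
N29 → N31 → N10 → N39: 5+22+20 = 47
Cheapest is N29 → N31 → N13 → N10 → N39 at 46 hops' cost.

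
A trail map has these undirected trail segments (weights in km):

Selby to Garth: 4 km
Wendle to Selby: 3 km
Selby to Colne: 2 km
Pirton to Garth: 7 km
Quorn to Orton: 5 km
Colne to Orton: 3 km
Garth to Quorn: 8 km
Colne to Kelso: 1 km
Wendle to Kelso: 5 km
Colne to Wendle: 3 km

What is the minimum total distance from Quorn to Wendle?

11 km

Shortest distances from Quorn:
Quorn: 0
Orton: 5  (via Quorn)
Garth: 8  (via Quorn)
Colne: 8  (via Orton)
Kelso: 9  (via Colne)
Selby: 10  (via Colne)
Wendle: 11  (via Colne)
Shortest route: Quorn → Orton → Colne → Wendle = 11 km.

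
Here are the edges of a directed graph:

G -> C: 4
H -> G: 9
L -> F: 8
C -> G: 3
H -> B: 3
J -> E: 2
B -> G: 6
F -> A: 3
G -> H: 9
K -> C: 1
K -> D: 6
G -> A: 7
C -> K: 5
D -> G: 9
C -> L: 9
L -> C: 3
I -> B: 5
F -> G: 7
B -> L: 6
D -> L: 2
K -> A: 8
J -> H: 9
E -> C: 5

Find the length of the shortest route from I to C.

Candidate routes:
I–B–L–F–G–C: 5+6+8+7+4 = 30
I–B–G–C: 5+6+4 = 15
I–B–L–C: 5+6+3 = 14
The minimum is 14 via I–B–L–C.

14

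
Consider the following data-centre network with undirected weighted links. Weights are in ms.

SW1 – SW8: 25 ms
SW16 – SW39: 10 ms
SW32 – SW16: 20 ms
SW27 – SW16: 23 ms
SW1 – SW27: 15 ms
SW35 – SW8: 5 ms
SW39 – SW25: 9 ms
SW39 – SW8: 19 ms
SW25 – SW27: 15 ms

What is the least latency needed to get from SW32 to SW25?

Enumerating some paths:
SW32 → SW16 → SW27 → SW25: 20+23+15 = 58
SW32 → SW16 → SW39 → SW25: 20+10+9 = 39
The minimum is 39 ms via SW32 → SW16 → SW39 → SW25.

39 ms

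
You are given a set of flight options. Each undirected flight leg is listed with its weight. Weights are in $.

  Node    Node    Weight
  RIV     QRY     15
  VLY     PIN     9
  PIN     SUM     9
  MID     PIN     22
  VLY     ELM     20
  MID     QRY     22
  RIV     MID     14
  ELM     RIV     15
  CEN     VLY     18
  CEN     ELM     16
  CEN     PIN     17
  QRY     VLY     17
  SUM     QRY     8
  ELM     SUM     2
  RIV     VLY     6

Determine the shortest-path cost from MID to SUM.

$30

Running Dijkstra from MID:
MID: 0
RIV: 14  (via MID)
VLY: 20  (via RIV)
QRY: 22  (via MID)
PIN: 22  (via MID)
ELM: 29  (via RIV)
SUM: 30  (via QRY)
Shortest route: MID → QRY → SUM = $30.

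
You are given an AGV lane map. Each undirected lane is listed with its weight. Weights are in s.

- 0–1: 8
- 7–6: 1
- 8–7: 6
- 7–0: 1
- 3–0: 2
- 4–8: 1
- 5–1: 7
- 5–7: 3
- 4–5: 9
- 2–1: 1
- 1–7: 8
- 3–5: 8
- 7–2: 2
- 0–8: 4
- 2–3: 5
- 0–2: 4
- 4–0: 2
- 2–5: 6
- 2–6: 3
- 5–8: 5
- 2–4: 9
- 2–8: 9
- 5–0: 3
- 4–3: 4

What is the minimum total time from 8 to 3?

5 s

Enumerating some paths:
8 → 7 → 0 → 3: 6+1+2 = 9
8 → 0 → 3: 4+2 = 6
8 → 4 → 3: 1+4 = 5
Cheapest is 8 → 4 → 3 at 5 s.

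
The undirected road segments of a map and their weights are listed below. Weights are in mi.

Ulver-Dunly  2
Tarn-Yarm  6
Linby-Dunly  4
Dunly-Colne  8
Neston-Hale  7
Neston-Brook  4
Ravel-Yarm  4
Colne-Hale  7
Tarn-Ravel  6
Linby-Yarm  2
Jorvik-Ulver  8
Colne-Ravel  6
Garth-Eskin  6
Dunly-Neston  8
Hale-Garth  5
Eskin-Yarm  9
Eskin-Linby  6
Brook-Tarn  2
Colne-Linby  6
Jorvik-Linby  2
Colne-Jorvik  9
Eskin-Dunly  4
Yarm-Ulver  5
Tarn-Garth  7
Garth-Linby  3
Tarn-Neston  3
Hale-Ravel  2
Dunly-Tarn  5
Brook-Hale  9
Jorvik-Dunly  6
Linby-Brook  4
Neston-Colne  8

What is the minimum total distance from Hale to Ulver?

11 mi

Candidate routes:
Hale → Garth → Linby → Dunly → Ulver: 5+3+4+2 = 14
Hale → Ravel → Yarm → Linby → Dunly → Ulver: 2+4+2+4+2 = 14
Hale → Ravel → Yarm → Ulver: 2+4+5 = 11
The minimum is 11 mi via Hale → Ravel → Yarm → Ulver.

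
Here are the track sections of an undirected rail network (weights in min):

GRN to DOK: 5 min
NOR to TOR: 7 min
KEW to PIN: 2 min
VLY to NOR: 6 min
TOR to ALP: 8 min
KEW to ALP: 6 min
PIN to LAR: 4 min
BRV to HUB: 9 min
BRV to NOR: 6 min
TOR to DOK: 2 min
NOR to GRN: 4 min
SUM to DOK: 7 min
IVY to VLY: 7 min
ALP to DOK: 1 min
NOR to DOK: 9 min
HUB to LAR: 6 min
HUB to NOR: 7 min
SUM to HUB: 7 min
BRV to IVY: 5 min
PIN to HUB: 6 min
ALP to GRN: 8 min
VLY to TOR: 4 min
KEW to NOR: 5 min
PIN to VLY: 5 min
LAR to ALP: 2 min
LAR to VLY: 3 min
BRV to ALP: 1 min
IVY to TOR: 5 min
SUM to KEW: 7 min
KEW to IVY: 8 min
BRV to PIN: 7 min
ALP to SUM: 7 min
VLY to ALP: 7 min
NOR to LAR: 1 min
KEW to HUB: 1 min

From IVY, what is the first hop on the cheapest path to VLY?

Enumerating some paths:
IVY → BRV → ALP → LAR → VLY: 5+1+2+3 = 11
IVY → VLY: 7 = 7
IVY → TOR → VLY: 5+4 = 9
Cheapest is IVY → VLY at 7 min.
So from IVY the first move is to VLY.

VLY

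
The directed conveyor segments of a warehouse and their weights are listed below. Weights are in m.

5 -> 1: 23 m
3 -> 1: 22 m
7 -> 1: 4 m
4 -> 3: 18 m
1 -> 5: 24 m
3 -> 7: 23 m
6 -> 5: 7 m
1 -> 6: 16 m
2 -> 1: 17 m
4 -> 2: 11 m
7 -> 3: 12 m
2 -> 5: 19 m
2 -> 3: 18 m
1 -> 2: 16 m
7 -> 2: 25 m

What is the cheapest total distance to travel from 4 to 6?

Shortest distances from 4:
4: 0
2: 11  (via 4)
3: 18  (via 4)
1: 28  (via 2)
5: 30  (via 2)
7: 41  (via 3)
6: 44  (via 1)
Shortest route: 4–2–1–6 = 44 m.

44 m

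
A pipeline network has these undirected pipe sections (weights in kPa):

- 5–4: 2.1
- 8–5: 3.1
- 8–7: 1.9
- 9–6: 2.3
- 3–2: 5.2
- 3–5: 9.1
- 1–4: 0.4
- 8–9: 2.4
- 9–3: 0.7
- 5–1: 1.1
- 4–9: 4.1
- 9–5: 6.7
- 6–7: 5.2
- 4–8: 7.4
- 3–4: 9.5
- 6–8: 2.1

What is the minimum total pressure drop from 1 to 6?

Enumerating some paths:
1–4–5–8–6: 0.4+2.1+3.1+2.1 = 7.7
1–4–9–6: 0.4+4.1+2.3 = 6.8
1–5–8–6: 1.1+3.1+2.1 = 6.3
The minimum is 6.3 kPa via 1–5–8–6.

6.3 kPa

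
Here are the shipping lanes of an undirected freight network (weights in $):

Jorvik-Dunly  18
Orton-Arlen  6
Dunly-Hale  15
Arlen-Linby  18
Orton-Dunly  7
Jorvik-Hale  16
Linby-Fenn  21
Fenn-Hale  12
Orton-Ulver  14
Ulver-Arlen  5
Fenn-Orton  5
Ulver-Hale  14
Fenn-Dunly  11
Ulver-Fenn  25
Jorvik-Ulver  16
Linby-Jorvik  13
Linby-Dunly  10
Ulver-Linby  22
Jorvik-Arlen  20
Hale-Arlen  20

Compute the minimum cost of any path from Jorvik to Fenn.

$28

Compare a few routes:
Jorvik–Hale–Fenn: 16+12 = 28
Jorvik–Dunly–Fenn: 18+11 = 29
Jorvik–Dunly–Orton–Fenn: 18+7+5 = 30
The minimum is $28 via Jorvik–Hale–Fenn.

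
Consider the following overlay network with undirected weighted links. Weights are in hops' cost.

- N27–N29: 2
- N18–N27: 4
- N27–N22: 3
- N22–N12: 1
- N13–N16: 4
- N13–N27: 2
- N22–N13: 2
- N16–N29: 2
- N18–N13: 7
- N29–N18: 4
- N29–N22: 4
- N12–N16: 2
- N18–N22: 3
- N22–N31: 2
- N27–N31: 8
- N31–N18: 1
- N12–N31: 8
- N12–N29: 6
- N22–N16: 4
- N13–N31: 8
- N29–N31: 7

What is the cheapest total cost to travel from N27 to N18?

Enumerating some paths:
N27 - N22 - N18: 3+3 = 6
N27 - N29 - N18: 2+4 = 6
N27 - N18: 4 = 4
N27 - N22 - N31 - N18: 3+2+1 = 6
Cheapest is N27 - N18 at 4 hops' cost.

4 hops' cost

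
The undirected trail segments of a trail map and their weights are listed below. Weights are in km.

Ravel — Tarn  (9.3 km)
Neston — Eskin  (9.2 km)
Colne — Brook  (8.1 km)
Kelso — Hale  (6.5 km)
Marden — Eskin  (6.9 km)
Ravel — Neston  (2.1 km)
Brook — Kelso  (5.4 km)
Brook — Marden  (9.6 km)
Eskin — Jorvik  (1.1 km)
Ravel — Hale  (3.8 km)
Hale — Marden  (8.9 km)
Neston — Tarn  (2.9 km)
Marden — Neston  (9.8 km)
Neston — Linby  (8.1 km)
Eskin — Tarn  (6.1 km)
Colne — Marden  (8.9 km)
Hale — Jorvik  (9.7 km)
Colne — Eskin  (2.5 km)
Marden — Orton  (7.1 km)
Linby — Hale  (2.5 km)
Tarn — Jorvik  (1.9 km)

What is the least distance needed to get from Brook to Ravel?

15.7 km

Compare a few routes:
Brook - Colne - Eskin - Tarn - Neston - Ravel: 8.1+2.5+6.1+2.9+2.1 = 21.7
Brook - Kelso - Hale - Ravel: 5.4+6.5+3.8 = 15.7
Brook - Colne - Eskin - Jorvik - Tarn - Neston - Ravel: 8.1+2.5+1.1+1.9+2.9+2.1 = 18.6
Brook - Marden - Neston - Ravel: 9.6+9.8+2.1 = 21.5
Cheapest is Brook - Kelso - Hale - Ravel at 15.7 km.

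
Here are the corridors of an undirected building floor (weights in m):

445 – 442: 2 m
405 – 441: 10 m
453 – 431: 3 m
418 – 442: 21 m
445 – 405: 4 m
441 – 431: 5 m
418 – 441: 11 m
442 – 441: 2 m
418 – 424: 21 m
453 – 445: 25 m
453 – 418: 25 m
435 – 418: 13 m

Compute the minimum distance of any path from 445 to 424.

Candidate routes:
445 - 442 - 418 - 424: 2+21+21 = 44
445 - 442 - 441 - 418 - 424: 2+2+11+21 = 36
Cheapest is 445 - 442 - 441 - 418 - 424 at 36 m.

36 m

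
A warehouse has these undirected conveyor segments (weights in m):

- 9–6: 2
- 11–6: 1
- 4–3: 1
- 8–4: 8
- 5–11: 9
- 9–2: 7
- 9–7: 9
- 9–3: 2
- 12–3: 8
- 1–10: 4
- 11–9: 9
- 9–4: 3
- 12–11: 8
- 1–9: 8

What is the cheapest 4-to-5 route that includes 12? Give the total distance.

26 m

Best 4 to 12: 4 → 3 → 12 costing 9
Shortest 12→5: 12 → 11 → 5 = 17
Total via 12: 9 + 17 = 26 m.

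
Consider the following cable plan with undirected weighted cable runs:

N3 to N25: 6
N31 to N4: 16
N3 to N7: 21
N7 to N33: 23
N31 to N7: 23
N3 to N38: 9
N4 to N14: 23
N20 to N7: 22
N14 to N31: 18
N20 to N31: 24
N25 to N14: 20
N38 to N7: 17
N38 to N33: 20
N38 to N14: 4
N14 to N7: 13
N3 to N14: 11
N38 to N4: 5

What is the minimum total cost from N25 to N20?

49

Settle nodes by increasing distance from N25:
N25: 0
N3: 6  (via N25)
N38: 15  (via N3)
N14: 17  (via N3)
N4: 20  (via N38)
N7: 27  (via N3)
N31: 35  (via N14)
N33: 35  (via N38)
N20: 49  (via N7)
Shortest route: N25–N3–N7–N20 = 49.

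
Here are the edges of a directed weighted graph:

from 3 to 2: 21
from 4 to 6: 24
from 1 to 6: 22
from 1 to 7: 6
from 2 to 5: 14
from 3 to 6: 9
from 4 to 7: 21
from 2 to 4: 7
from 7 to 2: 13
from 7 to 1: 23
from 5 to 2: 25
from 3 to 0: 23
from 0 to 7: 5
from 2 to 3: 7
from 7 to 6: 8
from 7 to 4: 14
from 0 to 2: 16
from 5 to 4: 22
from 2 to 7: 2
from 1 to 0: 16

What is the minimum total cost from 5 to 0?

55

Shortest distances from 5:
5: 0
4: 22  (via 5)
2: 25  (via 5)
7: 27  (via 2)
3: 32  (via 2)
6: 35  (via 7)
1: 50  (via 7)
0: 55  (via 3)
Shortest route: 5 → 2 → 3 → 0 = 55.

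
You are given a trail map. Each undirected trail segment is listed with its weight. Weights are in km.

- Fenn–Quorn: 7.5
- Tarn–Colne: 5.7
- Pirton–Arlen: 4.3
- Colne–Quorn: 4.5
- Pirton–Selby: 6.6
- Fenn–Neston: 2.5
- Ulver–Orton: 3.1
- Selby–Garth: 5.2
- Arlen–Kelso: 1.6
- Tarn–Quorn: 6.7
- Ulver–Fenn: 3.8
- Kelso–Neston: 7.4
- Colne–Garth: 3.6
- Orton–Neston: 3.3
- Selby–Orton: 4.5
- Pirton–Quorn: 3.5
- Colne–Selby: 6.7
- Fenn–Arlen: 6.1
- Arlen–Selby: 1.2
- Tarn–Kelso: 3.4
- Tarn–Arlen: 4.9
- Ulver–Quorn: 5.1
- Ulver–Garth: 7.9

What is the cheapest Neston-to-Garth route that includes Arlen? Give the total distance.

15 km

Best Neston to Arlen: Neston → Fenn → Arlen costing 8.6
Shortest Arlen→Garth: Arlen → Selby → Garth = 6.4
Total via Arlen: 8.6 + 6.4 = 15 km.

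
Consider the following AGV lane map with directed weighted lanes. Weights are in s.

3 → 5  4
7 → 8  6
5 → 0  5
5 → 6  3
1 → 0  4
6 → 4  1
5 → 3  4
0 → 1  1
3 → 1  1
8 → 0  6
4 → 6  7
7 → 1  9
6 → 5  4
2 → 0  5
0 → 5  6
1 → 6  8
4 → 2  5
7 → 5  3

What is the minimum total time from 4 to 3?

Settle nodes by increasing distance from 4:
4: 0
2: 5  (via 4)
6: 7  (via 4)
0: 10  (via 2)
1: 11  (via 0)
5: 11  (via 6)
3: 15  (via 5)
Shortest route: 4–6–5–3 = 15 s.

15 s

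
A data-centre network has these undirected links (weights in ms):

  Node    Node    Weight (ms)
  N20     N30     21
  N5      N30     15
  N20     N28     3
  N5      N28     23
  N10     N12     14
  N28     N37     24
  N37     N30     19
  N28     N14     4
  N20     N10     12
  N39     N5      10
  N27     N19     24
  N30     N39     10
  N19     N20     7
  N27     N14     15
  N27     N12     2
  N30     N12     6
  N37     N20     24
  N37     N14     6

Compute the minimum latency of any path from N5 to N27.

23 ms

Compare a few routes:
N5 - N28 - N20 - N10 - N12 - N27: 23+3+12+14+2 = 54
N5 - N28 - N14 - N27: 23+4+15 = 42
N5 - N30 - N12 - N27: 15+6+2 = 23
N5 - N39 - N30 - N12 - N27: 10+10+6+2 = 28
The minimum is 23 ms via N5 - N30 - N12 - N27.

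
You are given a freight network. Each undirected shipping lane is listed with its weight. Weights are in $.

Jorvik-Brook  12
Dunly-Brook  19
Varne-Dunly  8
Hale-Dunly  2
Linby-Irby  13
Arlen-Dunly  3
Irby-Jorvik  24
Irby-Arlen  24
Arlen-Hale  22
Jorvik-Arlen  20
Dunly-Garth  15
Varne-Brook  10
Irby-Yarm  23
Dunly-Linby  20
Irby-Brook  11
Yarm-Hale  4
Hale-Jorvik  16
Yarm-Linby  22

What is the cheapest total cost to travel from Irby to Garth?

Candidate routes:
Irby - Brook - Varne - Dunly - Garth: 11+10+8+15 = 44
Irby - Yarm - Hale - Dunly - Garth: 23+4+2+15 = 44
Irby - Arlen - Dunly - Garth: 24+3+15 = 42
The minimum is $42 via Irby - Arlen - Dunly - Garth.

$42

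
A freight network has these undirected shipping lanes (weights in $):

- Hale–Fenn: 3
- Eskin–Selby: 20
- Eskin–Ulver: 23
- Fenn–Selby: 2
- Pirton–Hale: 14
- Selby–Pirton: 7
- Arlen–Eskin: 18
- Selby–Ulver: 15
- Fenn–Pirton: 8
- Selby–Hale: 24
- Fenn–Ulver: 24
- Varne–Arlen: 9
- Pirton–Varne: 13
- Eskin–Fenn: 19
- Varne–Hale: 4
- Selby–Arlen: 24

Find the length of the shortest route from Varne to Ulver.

$24

Candidate routes:
Varne - Hale - Fenn - Ulver: 4+3+24 = 31
Varne - Pirton - Selby - Ulver: 13+7+15 = 35
Varne - Hale - Fenn - Selby - Ulver: 4+3+2+15 = 24
Cheapest is Varne - Hale - Fenn - Selby - Ulver at $24.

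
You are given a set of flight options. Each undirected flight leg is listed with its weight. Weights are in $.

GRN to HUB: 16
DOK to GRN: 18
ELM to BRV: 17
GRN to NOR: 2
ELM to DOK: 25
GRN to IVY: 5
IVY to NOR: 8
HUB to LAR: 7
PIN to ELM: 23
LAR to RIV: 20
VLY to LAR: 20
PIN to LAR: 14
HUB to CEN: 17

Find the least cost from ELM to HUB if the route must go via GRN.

Shortest ELM→GRN: ELM → DOK → GRN = 43
Shortest GRN→HUB: GRN → HUB = 16
Total via GRN: 43 + 16 = $59.

$59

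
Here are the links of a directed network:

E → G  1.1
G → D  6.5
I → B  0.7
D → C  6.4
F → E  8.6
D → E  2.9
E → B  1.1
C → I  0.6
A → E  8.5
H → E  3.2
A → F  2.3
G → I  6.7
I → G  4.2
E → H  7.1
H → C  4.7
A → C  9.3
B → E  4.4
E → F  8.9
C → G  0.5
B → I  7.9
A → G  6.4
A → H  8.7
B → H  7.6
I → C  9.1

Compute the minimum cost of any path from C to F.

Candidate routes:
C–I–B–E–F: 0.6+0.7+4.4+8.9 = 14.6
C–G–D–E–F: 0.5+6.5+2.9+8.9 = 18.8
C–I–B–H–E–F: 0.6+0.7+7.6+3.2+8.9 = 21
C–G–I–B–E–F: 0.5+6.7+0.7+4.4+8.9 = 21.2
Cheapest is C–I–B–E–F at 14.6.

14.6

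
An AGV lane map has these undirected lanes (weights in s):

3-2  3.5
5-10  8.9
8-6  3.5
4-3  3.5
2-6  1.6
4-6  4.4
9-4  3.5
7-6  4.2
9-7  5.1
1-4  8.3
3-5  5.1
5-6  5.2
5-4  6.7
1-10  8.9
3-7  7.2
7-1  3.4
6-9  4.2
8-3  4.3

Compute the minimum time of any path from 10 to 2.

15.7 s

Running Dijkstra from 10:
10: 0
1: 8.9  (via 10)
5: 8.9  (via 10)
7: 12.3  (via 1)
3: 14  (via 5)
6: 14.1  (via 5)
4: 15.6  (via 5)
2: 15.7  (via 6)
Shortest route: 10 → 5 → 6 → 2 = 15.7 s.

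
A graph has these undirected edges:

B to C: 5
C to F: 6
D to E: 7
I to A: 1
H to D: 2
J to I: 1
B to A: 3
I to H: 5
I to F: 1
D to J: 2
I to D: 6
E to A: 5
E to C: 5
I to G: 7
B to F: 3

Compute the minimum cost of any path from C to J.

8

Settle nodes by increasing distance from C:
C: 0
B: 5  (via C)
E: 5  (via C)
F: 6  (via C)
I: 7  (via F)
A: 8  (via B)
J: 8  (via I)
Shortest route: C–F–I–J = 8.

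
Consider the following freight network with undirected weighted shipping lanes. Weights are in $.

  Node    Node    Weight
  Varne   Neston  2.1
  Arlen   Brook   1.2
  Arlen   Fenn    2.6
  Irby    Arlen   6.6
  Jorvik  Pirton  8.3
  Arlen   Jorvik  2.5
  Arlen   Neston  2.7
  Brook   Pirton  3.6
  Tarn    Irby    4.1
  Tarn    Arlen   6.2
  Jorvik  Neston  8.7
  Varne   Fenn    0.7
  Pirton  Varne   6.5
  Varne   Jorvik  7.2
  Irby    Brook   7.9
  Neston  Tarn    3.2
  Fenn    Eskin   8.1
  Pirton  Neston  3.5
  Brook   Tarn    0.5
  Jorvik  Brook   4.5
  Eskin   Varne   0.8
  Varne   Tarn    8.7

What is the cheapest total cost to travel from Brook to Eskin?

$5.3

Enumerating some paths:
Brook → Arlen → Fenn → Varne → Eskin: 1.2+2.6+0.7+0.8 = 5.3
Brook → Arlen → Neston → Varne → Eskin: 1.2+2.7+2.1+0.8 = 6.8
Brook → Tarn → Varne → Eskin: 0.5+8.7+0.8 = 10
Brook → Tarn → Neston → Varne → Eskin: 0.5+3.2+2.1+0.8 = 6.6
The minimum is $5.3 via Brook → Arlen → Fenn → Varne → Eskin.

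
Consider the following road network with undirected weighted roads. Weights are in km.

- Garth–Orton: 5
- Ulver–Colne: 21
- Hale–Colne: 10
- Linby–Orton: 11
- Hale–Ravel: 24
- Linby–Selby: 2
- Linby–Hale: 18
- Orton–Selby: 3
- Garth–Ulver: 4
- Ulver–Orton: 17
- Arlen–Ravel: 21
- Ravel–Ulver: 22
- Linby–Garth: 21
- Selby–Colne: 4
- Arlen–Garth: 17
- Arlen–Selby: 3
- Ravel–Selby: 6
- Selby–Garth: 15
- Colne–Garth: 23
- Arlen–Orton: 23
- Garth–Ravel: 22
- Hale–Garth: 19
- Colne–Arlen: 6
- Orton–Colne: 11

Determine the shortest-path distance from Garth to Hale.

19 km

Running Dijkstra from Garth:
Garth: 0
Ulver: 4  (via Garth)
Orton: 5  (via Garth)
Selby: 8  (via Orton)
Linby: 10  (via Selby)
Arlen: 11  (via Selby)
Colne: 12  (via Selby)
Ravel: 14  (via Selby)
Hale: 19  (via Garth)
Shortest route: Garth–Hale = 19 km.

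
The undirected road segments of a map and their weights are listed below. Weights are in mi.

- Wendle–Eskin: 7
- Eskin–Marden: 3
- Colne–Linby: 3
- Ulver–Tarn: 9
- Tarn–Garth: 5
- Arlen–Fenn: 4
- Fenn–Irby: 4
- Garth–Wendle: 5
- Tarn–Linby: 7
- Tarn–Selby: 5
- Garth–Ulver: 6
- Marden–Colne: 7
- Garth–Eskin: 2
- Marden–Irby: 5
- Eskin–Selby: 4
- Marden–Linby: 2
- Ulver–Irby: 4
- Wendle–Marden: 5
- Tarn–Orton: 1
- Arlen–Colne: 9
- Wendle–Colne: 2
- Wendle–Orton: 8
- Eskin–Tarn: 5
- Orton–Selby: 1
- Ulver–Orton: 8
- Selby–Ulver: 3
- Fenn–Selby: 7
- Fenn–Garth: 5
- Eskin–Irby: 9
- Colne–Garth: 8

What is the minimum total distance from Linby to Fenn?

Enumerating some paths:
Linby → Marden → Eskin → Garth → Fenn: 2+3+2+5 = 12
Linby → Colne → Wendle → Garth → Fenn: 3+2+5+5 = 15
Linby → Colne → Garth → Fenn: 3+8+5 = 16
Linby → Marden → Irby → Fenn: 2+5+4 = 11
The minimum is 11 mi via Linby → Marden → Irby → Fenn.

11 mi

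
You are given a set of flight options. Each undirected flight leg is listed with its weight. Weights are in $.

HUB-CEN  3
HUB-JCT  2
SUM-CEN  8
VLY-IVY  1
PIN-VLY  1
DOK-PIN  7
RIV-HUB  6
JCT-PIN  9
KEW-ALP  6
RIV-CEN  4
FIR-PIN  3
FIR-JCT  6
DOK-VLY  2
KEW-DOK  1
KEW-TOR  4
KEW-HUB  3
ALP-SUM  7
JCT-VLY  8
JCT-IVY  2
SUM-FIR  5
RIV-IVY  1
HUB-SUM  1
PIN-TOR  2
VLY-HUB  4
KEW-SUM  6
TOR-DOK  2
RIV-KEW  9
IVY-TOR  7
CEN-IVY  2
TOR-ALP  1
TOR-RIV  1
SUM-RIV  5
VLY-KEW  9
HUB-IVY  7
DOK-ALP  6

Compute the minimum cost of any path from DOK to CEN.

Candidate routes:
DOK - TOR - RIV - IVY - CEN: 2+1+1+2 = 6
DOK - KEW - HUB - CEN: 1+3+3 = 7
DOK - TOR - RIV - CEN: 2+1+4 = 7
DOK - VLY - IVY - CEN: 2+1+2 = 5
Cheapest is DOK - VLY - IVY - CEN at $5.

$5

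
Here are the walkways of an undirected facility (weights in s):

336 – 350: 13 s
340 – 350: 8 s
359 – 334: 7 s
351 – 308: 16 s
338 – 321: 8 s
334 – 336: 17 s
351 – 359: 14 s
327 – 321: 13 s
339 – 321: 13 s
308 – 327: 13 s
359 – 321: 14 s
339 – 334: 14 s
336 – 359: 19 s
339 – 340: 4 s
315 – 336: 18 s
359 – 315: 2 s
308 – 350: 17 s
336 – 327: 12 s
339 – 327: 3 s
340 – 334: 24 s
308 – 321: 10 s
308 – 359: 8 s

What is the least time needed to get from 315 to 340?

27 s

Settle nodes by increasing distance from 315:
315: 0
359: 2  (via 315)
334: 9  (via 359)
308: 10  (via 359)
321: 16  (via 359)
351: 16  (via 359)
336: 18  (via 315)
339: 23  (via 334)
327: 23  (via 308)
338: 24  (via 321)
340: 27  (via 339)
Shortest route: 315 → 359 → 334 → 339 → 340 = 27 s.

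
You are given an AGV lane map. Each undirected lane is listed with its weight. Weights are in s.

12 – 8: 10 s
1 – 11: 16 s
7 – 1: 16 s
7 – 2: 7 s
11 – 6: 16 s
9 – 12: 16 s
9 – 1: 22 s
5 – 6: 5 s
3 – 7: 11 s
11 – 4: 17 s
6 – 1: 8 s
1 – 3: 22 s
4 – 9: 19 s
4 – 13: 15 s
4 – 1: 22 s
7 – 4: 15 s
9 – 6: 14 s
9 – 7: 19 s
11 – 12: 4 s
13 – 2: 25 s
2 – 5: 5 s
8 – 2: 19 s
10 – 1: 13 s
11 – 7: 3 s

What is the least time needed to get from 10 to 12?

Compare a few routes:
10–1–11–12: 13+16+4 = 33
10–1–6–11–12: 13+8+16+4 = 41
10–1–7–11–12: 13+16+3+4 = 36
The minimum is 33 s via 10–1–11–12.

33 s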